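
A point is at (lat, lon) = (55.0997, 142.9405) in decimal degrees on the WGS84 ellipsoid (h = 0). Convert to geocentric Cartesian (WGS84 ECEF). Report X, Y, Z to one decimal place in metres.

X -2918718.9 m, Y 2204168.3 m, Z 5207741.8 m

WGS84: a = 6378137 m, e² = 0.006694380; N(φ) = a/√(1−e²sin²φ) = 6392545.851 m.
X = (N+h)·cosφ·cosλ = -2918718.937 m; Y = (N+h)·cosφ·sinλ = 2204168.341 m; Z = (N(1−e²)+h)·sinφ = 5207741.762 m.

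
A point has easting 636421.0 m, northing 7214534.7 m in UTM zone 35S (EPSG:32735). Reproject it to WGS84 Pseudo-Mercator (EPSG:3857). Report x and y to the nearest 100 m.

x 3156300 m, y -2897800 m

Unproject from UTM 35S (λ₀ = 27°) → φ = -25.17910041°, λ = 28.35379977°.
Web Mercator (R = 6378137 m): x = 3156330.553 m, y = -2897759.159 m.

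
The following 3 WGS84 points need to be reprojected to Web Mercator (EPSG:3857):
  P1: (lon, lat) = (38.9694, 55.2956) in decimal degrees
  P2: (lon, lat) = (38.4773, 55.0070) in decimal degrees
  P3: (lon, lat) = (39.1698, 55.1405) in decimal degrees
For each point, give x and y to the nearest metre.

Web Mercator: x = R·λ, y = R·ln tan(π/4+φ/2), R = 6378137 m.
P1 (55.2956°, 38.9694°) → (4338053.765, 7419448.700) m.
P2 (55.0070°, 38.4773°) → (4283273.443, 7363224.789) m.
P3 (55.1405°, 39.1698°) → (4360362.190, 7389182.185) m.

P1: x 4338054 m, y 7419449 m; P2: x 4283273 m, y 7363225 m; P3: x 4360362 m, y 7389182 m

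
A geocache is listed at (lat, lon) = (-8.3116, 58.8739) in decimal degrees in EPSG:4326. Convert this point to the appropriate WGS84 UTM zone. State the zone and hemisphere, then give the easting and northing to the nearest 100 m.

Longitude 58.8739° lies in the 6° band [54°, 60°), giving zone 40; latitude is south of the equator, so 40S.
Zone 40 central meridian λ₀ = 6×40 − 183 = 57°; Δλ = +1.8739°.
Transverse Mercator on WGS84 with k₀ = 0.9996 gives E = 706377.920 m, N = 9080766.034 m.

Zone 40S: E 706400 m, N 9080800 m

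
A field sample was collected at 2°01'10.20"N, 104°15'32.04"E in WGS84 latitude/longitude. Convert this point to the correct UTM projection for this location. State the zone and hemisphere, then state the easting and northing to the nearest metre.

Longitude 104.2589° lies in the 6° band [102°, 108°), giving zone 48; latitude is north of the equator, so 48N.
Zone 48 central meridian λ₀ = 6×48 − 183 = 105°; Δλ = -0.7411°.
Transverse Mercator on WGS84 with k₀ = 0.9996 gives E = 417582.695 m, N = 223235.140 m.

Zone 48N: E 417583 m, N 223235 m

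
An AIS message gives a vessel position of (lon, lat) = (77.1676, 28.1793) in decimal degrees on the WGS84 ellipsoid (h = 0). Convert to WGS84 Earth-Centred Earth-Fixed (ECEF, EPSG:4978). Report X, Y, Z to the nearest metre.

X 1249615 m, Y 5485839 m, Z 2994035 m

WGS84: a = 6378137 m, e² = 0.006694380; N(φ) = a/√(1−e²sin²φ) = 6382903.200 m.
X = (N+h)·cosφ·cosλ = 1249614.855 m; Y = (N+h)·cosφ·sinλ = 5485839.435 m; Z = (N(1−e²)+h)·sinφ = 2994034.986 m.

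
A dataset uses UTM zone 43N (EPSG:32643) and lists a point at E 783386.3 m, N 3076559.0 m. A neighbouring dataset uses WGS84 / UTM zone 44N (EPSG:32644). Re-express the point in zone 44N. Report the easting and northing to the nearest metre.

E 192123 m, N 3077157 m

UTM 43N → geographic: φ = 27.78370005°, λ = 77.87580043°.
UTM 44N (λ₀ = 81°) forward: E = 192122.759 m, N = 3077157.300 m.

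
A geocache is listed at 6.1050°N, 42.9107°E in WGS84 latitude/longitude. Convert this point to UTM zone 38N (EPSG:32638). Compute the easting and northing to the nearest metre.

E 268773 m, N 675260 m

Zone 38 central meridian λ₀ = 6×38 − 183 = 45°; Δλ = -2.0893°.
Transverse Mercator on WGS84 with k₀ = 0.9996 gives E = 268772.550 m, N = 675260.030 m.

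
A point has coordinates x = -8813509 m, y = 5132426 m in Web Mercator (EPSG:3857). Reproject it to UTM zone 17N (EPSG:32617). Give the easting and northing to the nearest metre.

Web Mercator inverse (R = 6378137 m) → φ = 41.80909796°, λ = -79.17309841°.
UTM 17N forward: E = 651753.927 m, N = 4630194.109 m.

E 651754 m, N 4630194 m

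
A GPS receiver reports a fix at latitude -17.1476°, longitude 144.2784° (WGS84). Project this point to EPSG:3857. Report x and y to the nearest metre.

x 16060998 m, y -1938013 m

Web Mercator is spherical with R = a = 6378137 m.
x = R·λ = 6378137 × 2.518133120 = 16060998.020 m.
y = R·ln tan(π/4 + φ/2) = 6378137 × -0.303852573 = -1938013.336 m.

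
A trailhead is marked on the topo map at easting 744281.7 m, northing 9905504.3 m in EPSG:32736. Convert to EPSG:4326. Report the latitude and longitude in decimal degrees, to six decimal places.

lat -0.854300°, lon 35.195000°

Zone 36S: λ₀ = 33°, k₀ = 0.9996, false easting 500000 m, false northing 10000000 m.
Meridian distance M = (N − FN)/k₀ = -94533.5 m.
Inverse transverse Mercator on WGS84 gives φ = -0.85430017°, λ = 35.19499989°.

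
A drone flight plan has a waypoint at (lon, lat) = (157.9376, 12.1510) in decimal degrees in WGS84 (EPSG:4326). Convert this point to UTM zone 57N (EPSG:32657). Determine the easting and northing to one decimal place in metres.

Zone 57 central meridian λ₀ = 6×57 − 183 = 159°; Δλ = -1.0624°.
Transverse Mercator on WGS84 with k₀ = 0.9996 gives E = 384406.795 m, N = 1343476.607 m.

E 384406.8 m, N 1343476.6 m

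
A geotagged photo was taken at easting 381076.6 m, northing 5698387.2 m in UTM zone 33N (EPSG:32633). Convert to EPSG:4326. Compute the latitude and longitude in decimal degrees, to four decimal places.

lat 51.4242°, lon 13.2895°

Zone 33N: λ₀ = 15°, k₀ = 0.9996, false easting 500000 m.
Meridian distance M = (N − FN)/k₀ = 5700667.5 m.
Inverse transverse Mercator on WGS84 gives φ = 51.42419976°, λ = 13.28950046°.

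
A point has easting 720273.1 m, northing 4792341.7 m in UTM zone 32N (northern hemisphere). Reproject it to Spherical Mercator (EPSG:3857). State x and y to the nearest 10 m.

Unproject from UTM 32N (λ₀ = 9°) → φ = 43.25170007°, λ = 11.71349962°.
Web Mercator (R = 6378137 m): x = 1303940.813 m, y = 5350361.975 m.

x 1303940 m, y 5350360 m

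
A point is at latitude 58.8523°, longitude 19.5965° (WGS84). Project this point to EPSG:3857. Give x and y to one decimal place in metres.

x 2181472.4 m, y 8148531.5 m

Web Mercator is spherical with R = a = 6378137 m.
x = R·λ = 6378137 × 0.342023447 = 2181472.401 m.
y = R·ln tan(π/4 + φ/2) = 6378137 × 1.277572354 = 8148531.498 m.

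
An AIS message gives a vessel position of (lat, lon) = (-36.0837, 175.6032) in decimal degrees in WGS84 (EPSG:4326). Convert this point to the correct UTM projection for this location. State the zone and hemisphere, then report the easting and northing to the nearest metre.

Longitude 175.6032° lies in the 6° band [174°, 180°), giving zone 60; latitude is south of the equator, so 60S.
Zone 60 central meridian λ₀ = 6×60 − 183 = 177°; Δλ = -1.3968°.
Transverse Mercator on WGS84 with k₀ = 0.9996 gives E = 374239.050 m, N = 6005864.969 m.

Zone 60S: E 374239 m, N 6005865 m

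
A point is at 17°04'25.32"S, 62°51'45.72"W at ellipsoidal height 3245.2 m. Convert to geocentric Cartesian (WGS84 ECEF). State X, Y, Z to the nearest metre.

WGS84: a = 6378137 m, e² = 0.006694380; N(φ) = a/√(1−e²sin²φ) = 6379978.107 m.
X = (N+h)·cosφ·cosλ = 2783225.674 m; Y = (N+h)·cosφ·sinλ = -5430179.790 m; Z = (N(1−e²)+h)·sinφ = -1861584.628 m.

X 2783226 m, Y -5430180 m, Z -1861585 m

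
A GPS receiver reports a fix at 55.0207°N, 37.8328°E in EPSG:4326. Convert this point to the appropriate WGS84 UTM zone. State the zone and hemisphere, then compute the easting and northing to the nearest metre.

Longitude 37.8328° lies in the 6° band [36°, 42°), giving zone 37; latitude is north of the equator, so 37N.
Zone 37 central meridian λ₀ = 6×37 − 183 = 39°; Δλ = -1.1672°.
Transverse Mercator on WGS84 with k₀ = 0.9996 gives E = 425376.139 m, N = 6097717.730 m.

Zone 37N: E 425376 m, N 6097718 m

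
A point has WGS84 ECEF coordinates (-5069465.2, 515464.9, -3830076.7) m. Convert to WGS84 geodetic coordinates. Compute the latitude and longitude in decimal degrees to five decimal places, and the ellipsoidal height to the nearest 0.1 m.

lat -37.11500°, lon 174.19410°, h 4140.8 m

λ = atan2(Y, X) = 174.19410015°; p = √(X²+Y²) = 5095604.1 m.
Bowring's method on WGS84 (a = 6378137 m, b = 6356752.314 m) gives φ = -37.11500024°, h = 4140.762 m.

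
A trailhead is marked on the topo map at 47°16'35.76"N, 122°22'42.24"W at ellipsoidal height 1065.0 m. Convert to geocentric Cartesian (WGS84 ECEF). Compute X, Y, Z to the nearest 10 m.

WGS84: a = 6378137 m, e² = 0.006694380; N(φ) = a/√(1−e²sin²φ) = 6389690.119 m.
X = (N+h)·cosφ·cosλ = -2321895.125 m; Y = (N+h)·cosφ·sinλ = -3661771.859 m; Z = (N(1−e²)+h)·sinφ = 4663464.670 m.

X -2321900 m, Y -3661770 m, Z 4663460 m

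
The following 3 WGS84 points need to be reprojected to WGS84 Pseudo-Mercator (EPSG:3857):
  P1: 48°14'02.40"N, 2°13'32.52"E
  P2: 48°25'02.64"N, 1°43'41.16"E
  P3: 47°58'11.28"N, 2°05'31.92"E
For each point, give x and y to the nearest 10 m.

P1: x 247760 m, y 6145870 m; P2: x 192370 m, y 6176580 m; P3: x 232900 m, y 6101830 m

Web Mercator: x = R·λ, y = R·ln tan(π/4+φ/2), R = 6378137 m.
P1 (48.2340°, 2.2257°) → (247763.791, 6145872.762) m.
P2 (48.4174°, 1.7281°) → (192371.212, 6176578.382) m.
P3 (47.9698°, 2.0922°) → (232902.639, 6101832.101) m.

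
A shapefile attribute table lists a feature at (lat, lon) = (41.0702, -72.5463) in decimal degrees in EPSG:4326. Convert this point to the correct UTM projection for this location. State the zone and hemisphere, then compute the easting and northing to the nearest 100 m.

Zone 18N: E 706100 m, N 4549500 m

Longitude -72.5463° lies in the 6° band [-78°, -72°), giving zone 18; latitude is north of the equator, so 18N.
Zone 18 central meridian λ₀ = 6×18 − 183 = -75°; Δλ = +2.4537°.
Transverse Mercator on WGS84 with k₀ = 0.9996 gives E = 706149.562 m, N = 4549450.980 m.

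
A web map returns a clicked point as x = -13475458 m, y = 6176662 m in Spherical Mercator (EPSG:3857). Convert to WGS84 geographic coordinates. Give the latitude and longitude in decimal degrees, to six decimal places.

lat 48.417899°, lon -121.052099°

R = 6378137 m. λ = x/R = -121.05209882°.
φ = 2·arctan(exp(y/R)) − 90° = 2·arctan(2.63376) − 90° = 48.41789853°.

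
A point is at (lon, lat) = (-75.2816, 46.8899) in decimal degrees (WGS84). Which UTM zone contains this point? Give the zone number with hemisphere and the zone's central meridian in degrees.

Zone 18N, central meridian -75°

UTM zone = ⌊(λ + 180)/6⌋ + 1; -75.2816° ∈ [-78°, -72°) → zone 18.
Hemisphere: N (φ ≥ 0).
Central meridian λ₀ = 6×18 − 183 = -75°.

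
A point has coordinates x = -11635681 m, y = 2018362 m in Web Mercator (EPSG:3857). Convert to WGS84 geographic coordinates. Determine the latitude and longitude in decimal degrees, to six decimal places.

lat 17.836004°, lon -104.525101°

R = 6378137 m. λ = x/R = -104.52510083°.
φ = 2·arctan(exp(y/R)) − 90° = 2·arctan(1.37225) − 90° = 17.83600403°.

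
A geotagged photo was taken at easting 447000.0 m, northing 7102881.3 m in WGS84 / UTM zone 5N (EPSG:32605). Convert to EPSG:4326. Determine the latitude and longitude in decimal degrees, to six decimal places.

lat 64.048600°, lon -154.085501°

Zone 5N: λ₀ = -153°, k₀ = 0.9996, false easting 500000 m.
Meridian distance M = (N − FN)/k₀ = 7105723.6 m.
Inverse transverse Mercator on WGS84 gives φ = 64.04860032°, λ = -154.08550070°.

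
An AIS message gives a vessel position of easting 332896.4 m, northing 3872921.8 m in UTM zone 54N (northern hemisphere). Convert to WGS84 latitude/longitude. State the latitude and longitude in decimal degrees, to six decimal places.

lat 34.985100°, lon 139.169200°

Zone 54N: λ₀ = 141°, k₀ = 0.9996, false easting 500000 m.
Meridian distance M = (N − FN)/k₀ = 3874471.6 m.
Inverse transverse Mercator on WGS84 gives φ = 34.98510027°, λ = 139.16920032°.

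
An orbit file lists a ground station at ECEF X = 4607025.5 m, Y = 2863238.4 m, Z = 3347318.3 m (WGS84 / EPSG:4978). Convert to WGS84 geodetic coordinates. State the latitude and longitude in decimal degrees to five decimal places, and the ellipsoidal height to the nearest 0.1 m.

λ = atan2(Y, X) = 31.86070048°; p = √(X²+Y²) = 5424280.4 m.
Bowring's method on WGS84 (a = 6378137 m, b = 6356752.314 m) gives φ = 31.85090029°, h = 1741.534 m.

lat 31.85090°, lon 31.86070°, h 1741.5 m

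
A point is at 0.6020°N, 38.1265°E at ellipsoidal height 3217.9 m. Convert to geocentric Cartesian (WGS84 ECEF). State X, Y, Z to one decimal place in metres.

WGS84: a = 6378137 m, e² = 0.006694380; N(φ) = a/√(1−e²sin²φ) = 6378139.357 m.
X = (N+h)·cosφ·cosλ = 5019614.740 m; Y = (N+h)·cosφ·sinλ = 3939631.075 m; Z = (N(1−e²)+h)·sinφ = 66598.323 m.

X 5019614.7 m, Y 3939631.1 m, Z 66598.3 m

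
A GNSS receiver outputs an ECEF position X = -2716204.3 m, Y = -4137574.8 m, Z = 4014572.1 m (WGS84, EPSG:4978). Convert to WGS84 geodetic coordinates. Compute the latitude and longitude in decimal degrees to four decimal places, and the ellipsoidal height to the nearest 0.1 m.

λ = atan2(Y, X) = -123.28380004°; p = √(X²+Y²) = 4949473.8 m.
Bowring's method on WGS84 (a = 6378137 m, b = 6356752.314 m) gives φ = 39.23420013°, h = 3292.529 m.

lat 39.2342°, lon -123.2838°, h 3292.5 m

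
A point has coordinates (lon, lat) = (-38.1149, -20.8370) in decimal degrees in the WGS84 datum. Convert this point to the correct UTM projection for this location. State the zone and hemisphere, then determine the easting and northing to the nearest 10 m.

Zone 24S: E 592090 m, N 7695640 m

Longitude -38.1149° lies in the 6° band [-42°, -36°), giving zone 24; latitude is south of the equator, so 24S.
Zone 24 central meridian λ₀ = 6×24 − 183 = -39°; Δλ = +0.8851°.
Transverse Mercator on WGS84 with k₀ = 0.9996 gives E = 592089.644 m, N = 7695638.817 m.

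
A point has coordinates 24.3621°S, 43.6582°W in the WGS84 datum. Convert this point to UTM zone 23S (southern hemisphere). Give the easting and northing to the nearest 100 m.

E 636100 m, N 7305000 m

Zone 23 central meridian λ₀ = 6×23 − 183 = -45°; Δλ = +1.3418°.
Transverse Mercator on WGS84 with k₀ = 0.9996 gives E = 636099.603 m, N = 7305025.539 m.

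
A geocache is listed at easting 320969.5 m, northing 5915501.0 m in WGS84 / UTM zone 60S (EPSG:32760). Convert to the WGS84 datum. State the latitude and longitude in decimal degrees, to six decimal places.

Zone 60S: λ₀ = 177°, k₀ = 0.9996, false easting 500000 m, false northing 10000000 m.
Meridian distance M = (N − FN)/k₀ = -4086133.5 m.
Inverse transverse Mercator on WGS84 gives φ = -36.88950003°, λ = 174.99090010°.

lat -36.889500°, lon 174.990900°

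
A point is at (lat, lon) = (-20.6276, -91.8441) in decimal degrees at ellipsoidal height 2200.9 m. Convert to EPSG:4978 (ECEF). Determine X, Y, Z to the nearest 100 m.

WGS84: a = 6378137 m, e² = 0.006694380; N(φ) = a/√(1−e²sin²φ) = 6380788.257 m.
X = (N+h)·cosφ·cosλ = -192236.450 m; Y = (N+h)·cosφ·sinλ = -5970681.455 m; Z = (N(1−e²)+h)·sinφ = -2233630.997 m.

X -192200 m, Y -5970700 m, Z -2233600 m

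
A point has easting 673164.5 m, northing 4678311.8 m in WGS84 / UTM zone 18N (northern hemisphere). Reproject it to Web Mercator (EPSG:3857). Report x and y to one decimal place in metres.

x -8115335.6 m, y 5196667.5 m

Unproject from UTM 18N (λ₀ = -75°) → φ = 42.23779991°, λ = -72.90130019°.
Web Mercator (R = 6378137 m): x = -8115335.615 m, y = 5196667.545 m.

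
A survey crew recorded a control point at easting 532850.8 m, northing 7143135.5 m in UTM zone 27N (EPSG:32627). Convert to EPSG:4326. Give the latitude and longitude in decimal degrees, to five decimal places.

Zone 27N: λ₀ = -21°, k₀ = 0.9996, false easting 500000 m.
Meridian distance M = (N − FN)/k₀ = 7145993.9 m.
Inverse transverse Mercator on WGS84 gives φ = 64.41230035°, λ = -20.31829909°.

lat 64.41230°, lon -20.31830°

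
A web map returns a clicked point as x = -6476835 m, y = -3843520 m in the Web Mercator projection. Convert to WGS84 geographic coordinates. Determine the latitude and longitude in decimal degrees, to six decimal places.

lat -32.609004°, lon -58.182399°

R = 6378137 m. λ = x/R = -58.18239873°.
φ = 2·arctan(exp(y/R)) − 90° = 2·arctan(0.54738) − 90° = -32.60900368°.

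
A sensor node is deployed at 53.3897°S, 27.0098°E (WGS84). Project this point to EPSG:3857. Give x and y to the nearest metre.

x 3006717 m, y -7055410 m

Web Mercator is spherical with R = a = 6378137 m.
x = R·λ = 6378137 × 0.471409940 = 3006717.182 m.
y = R·ln tan(π/4 + φ/2) = 6378137 × -1.106186606 = -7055409.719 m.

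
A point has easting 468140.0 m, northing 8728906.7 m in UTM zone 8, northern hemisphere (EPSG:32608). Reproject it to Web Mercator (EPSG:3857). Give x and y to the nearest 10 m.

Unproject from UTM 8N (λ₀ = -135°) → φ = 78.62850023°, λ = -136.44760165°.
Web Mercator (R = 6378137 m): x = -15189277.535 m, y = 14714195.242 m.

x -15189280 m, y 14714200 m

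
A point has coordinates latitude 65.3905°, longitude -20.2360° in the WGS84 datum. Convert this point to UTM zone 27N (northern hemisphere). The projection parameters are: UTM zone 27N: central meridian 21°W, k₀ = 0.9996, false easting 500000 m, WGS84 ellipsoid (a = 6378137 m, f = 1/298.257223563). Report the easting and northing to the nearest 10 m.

E 535500 m, N 7252190 m

Zone 27 central meridian λ₀ = 6×27 − 183 = -21°; Δλ = +0.7640°.
Transverse Mercator on WGS84 with k₀ = 0.9996 gives E = 535500.212 m, N = 7252191.365 m.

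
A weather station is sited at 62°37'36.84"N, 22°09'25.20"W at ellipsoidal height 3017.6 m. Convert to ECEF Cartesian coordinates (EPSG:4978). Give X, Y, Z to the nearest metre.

X 2724483 m, Y -1109456 m, Z 5643658 m

WGS84: a = 6378137 m, e² = 0.006694380; N(φ) = a/√(1−e²sin²φ) = 6395039.639 m.
X = (N+h)·cosφ·cosλ = 2724482.995 m; Y = (N+h)·cosφ·sinλ = -1109456.420 m; Z = (N(1−e²)+h)·sinφ = 5643658.040 m.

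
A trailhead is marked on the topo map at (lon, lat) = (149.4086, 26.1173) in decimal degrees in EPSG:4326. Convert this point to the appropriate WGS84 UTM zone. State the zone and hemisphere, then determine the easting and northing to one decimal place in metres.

Zone 55N: E 740850.9 m, N 2890903.6 m

Longitude 149.4086° lies in the 6° band [144°, 150°), giving zone 55; latitude is north of the equator, so 55N.
Zone 55 central meridian λ₀ = 6×55 − 183 = 147°; Δλ = +2.4086°.
Transverse Mercator on WGS84 with k₀ = 0.9996 gives E = 740850.929 m, N = 2890903.586 m.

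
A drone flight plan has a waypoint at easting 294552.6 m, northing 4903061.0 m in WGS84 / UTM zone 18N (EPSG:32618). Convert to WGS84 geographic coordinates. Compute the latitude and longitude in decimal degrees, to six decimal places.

Zone 18N: λ₀ = -75°, k₀ = 0.9996, false easting 500000 m.
Meridian distance M = (N − FN)/k₀ = 4905023.0 m.
Inverse transverse Mercator on WGS84 gives φ = 44.25180019°, λ = -77.57340012°.

lat 44.251800°, lon -77.573400°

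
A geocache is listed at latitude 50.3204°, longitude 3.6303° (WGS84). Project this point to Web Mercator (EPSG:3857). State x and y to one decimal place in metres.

x 404123.1 m, y 6501949.5 m

Web Mercator is spherical with R = a = 6378137 m.
x = R·λ = 6378137 × 0.063360688 = 404123.147 m.
y = R·ln tan(π/4 + φ/2) = 6378137 × 1.019412015 = 6501949.488 m.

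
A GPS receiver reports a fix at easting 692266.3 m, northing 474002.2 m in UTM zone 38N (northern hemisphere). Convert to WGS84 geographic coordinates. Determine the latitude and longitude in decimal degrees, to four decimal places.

Zone 38N: λ₀ = 45°, k₀ = 0.9996, false easting 500000 m.
Meridian distance M = (N − FN)/k₀ = 474191.9 m.
Inverse transverse Mercator on WGS84 gives φ = 4.28640038°, λ = 46.73239998°.

lat 4.2864°, lon 46.7324°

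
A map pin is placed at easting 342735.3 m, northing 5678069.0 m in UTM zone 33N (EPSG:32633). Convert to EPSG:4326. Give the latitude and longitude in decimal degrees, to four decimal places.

lat 51.2323°, lon 12.7474°

Zone 33N: λ₀ = 15°, k₀ = 0.9996, false easting 500000 m.
Meridian distance M = (N − FN)/k₀ = 5680341.1 m.
Inverse transverse Mercator on WGS84 gives φ = 51.23230021°, λ = 12.74740046°.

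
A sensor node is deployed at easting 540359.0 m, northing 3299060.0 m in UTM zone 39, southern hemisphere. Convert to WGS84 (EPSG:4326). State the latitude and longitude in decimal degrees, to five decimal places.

lat -60.44270°, lon 51.73340°

Zone 39S: λ₀ = 51°, k₀ = 0.9996, false easting 500000 m, false northing 10000000 m.
Meridian distance M = (N − FN)/k₀ = -6703621.4 m.
Inverse transverse Mercator on WGS84 gives φ = -60.44269970°, λ = 51.73339964°.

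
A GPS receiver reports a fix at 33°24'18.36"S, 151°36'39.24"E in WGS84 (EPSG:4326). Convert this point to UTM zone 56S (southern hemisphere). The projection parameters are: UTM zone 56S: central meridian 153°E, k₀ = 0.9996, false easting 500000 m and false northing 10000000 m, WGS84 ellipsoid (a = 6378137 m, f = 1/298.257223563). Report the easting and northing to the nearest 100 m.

E 370800 m, N 6302900 m

Zone 56 central meridian λ₀ = 6×56 − 183 = 153°; Δλ = -1.3891°.
Transverse Mercator on WGS84 with k₀ = 0.9996 gives E = 370827.288 m, N = 6302939.977 m.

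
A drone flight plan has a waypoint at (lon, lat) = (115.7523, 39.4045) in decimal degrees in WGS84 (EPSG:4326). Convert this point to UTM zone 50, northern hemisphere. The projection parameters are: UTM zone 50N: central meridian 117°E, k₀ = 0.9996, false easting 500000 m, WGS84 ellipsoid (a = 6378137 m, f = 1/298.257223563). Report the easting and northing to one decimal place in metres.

E 392575.7 m, N 4362408.5 m

Zone 50 central meridian λ₀ = 6×50 − 183 = 117°; Δλ = -1.2477°.
Transverse Mercator on WGS84 with k₀ = 0.9996 gives E = 392575.659 m, N = 4362408.501 m.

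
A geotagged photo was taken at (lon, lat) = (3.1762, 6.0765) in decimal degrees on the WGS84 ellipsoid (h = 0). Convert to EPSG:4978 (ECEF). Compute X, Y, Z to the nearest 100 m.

X 6332800 m, Y 351400 m, Z 670700 m

WGS84: a = 6378137 m, e² = 0.006694380; N(φ) = a/√(1−e²sin²φ) = 6378376.239 m.
X = (N+h)·cosφ·cosλ = 6332795.989 m; Y = (N+h)·cosφ·sinλ = 351419.532 m; Z = (N(1−e²)+h)·sinφ = 670670.893 m.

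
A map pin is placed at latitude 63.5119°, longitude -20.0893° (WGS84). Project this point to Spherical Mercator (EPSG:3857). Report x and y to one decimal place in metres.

Web Mercator is spherical with R = a = 6378137 m.
x = R·λ = 6378137 × -0.350624429 = -2236330.646 m.
y = R·ln tan(π/4 + φ/2) = 6378137 × 1.446642671 = 9226885.145 m.

x -2236330.6 m, y 9226885.1 m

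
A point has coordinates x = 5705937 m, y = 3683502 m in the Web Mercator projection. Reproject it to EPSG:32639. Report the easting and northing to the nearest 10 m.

E 524460 m, N 3472850 m

Web Mercator inverse (R = 6378137 m) → φ = 31.38999755°, λ = 51.25730417°.
UTM 39N forward: E = 524463.317 m, N = 3472853.379 m.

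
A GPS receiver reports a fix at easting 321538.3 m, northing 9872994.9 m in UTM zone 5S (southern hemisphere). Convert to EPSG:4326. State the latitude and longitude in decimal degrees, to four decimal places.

lat -1.1486°, lon -154.6039°

Zone 5S: λ₀ = -153°, k₀ = 0.9996, false easting 500000 m, false northing 10000000 m.
Meridian distance M = (N − FN)/k₀ = -127055.9 m.
Inverse transverse Mercator on WGS84 gives φ = -1.14860034°, λ = -154.60389964°.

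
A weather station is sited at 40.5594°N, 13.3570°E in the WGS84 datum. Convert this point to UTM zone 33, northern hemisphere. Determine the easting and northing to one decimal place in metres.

Zone 33 central meridian λ₀ = 6×33 − 183 = 15°; Δλ = -1.6430°.
Transverse Mercator on WGS84 with k₀ = 0.9996 gives E = 360902.157 m, N = 4491145.159 m.

E 360902.2 m, N 4491145.2 m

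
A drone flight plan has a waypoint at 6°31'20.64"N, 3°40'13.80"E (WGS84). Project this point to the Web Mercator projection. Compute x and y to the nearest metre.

x 408598 m, y 727644 m

Web Mercator is spherical with R = a = 6378137 m.
x = R·λ = 6378137 × 0.064062310 = 408598.191 m.
y = R·ln tan(π/4 + φ/2) = 6378137 × 0.114084023 = 727643.530 m.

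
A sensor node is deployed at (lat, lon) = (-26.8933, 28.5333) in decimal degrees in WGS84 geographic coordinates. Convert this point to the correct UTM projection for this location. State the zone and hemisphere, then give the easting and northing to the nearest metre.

Longitude 28.5333° lies in the 6° band [24°, 30°), giving zone 35; latitude is south of the equator, so 35S.
Zone 35 central meridian λ₀ = 6×35 − 183 = 27°; Δλ = +1.5333°.
Transverse Mercator on WGS84 with k₀ = 0.9996 gives E = 652280.780 m, N = 7024460.860 m.

Zone 35S: E 652281 m, N 7024461 m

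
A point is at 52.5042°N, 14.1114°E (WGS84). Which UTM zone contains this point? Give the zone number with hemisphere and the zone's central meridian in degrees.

Zone 33N, central meridian 15°

UTM zone = ⌊(λ + 180)/6⌋ + 1; 14.1114° ∈ [12°, 18°) → zone 33.
Hemisphere: N (φ ≥ 0).
Central meridian λ₀ = 6×33 − 183 = 15°.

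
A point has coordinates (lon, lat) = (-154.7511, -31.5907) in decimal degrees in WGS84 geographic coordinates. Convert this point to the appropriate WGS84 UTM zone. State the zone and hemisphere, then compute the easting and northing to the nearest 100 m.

Zone 5S: E 333900 m, N 6503600 m

Longitude -154.7511° lies in the 6° band [-156°, -150°), giving zone 5; latitude is south of the equator, so 5S.
Zone 5 central meridian λ₀ = 6×5 − 183 = -153°; Δλ = -1.7511°.
Transverse Mercator on WGS84 with k₀ = 0.9996 gives E = 333856.956 m, N = 6503600.424 m.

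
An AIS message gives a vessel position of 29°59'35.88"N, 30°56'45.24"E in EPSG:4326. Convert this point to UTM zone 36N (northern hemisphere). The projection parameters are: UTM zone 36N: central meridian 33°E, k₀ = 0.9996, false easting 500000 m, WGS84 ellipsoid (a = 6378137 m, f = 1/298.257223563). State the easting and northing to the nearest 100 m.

E 301900 m, N 3319800 m

Zone 36 central meridian λ₀ = 6×36 − 183 = 33°; Δλ = -2.0541°.
Transverse Mercator on WGS84 with k₀ = 0.9996 gives E = 301852.113 m, N = 3319819.000 m.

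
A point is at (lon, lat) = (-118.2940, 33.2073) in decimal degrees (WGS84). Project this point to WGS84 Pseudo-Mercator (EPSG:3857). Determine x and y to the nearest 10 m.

Web Mercator is spherical with R = a = 6378137 m.
x = R·λ = 6378137 × -2.064619785 = -13168427.844 m.
y = R·ln tan(π/4 + φ/2) = 6378137 × 0.615046683 = 3922852.007 m.

x -13168430 m, y 3922850 m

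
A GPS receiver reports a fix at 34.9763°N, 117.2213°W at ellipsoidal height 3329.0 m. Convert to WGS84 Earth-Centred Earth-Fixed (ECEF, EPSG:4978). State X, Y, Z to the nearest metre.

WGS84: a = 6378137 m, e² = 0.006694380; N(φ) = a/√(1−e²sin²φ) = 6385163.850 m.
X = (N+h)·cosφ·cosλ = -2394483.908 m; Y = (N+h)·cosφ·sinλ = -4654904.463 m; Z = (N(1−e²)+h)·sinφ = 3637621.120 m.

X -2394484 m, Y -4654904 m, Z 3637621 m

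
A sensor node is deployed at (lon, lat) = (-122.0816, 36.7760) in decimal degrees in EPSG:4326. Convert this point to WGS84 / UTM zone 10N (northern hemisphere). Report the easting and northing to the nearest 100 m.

E 582000 m, N 4070400 m

Zone 10 central meridian λ₀ = 6×10 − 183 = -123°; Δλ = +0.9184°.
Transverse Mercator on WGS84 with k₀ = 0.9996 gives E = 581955.704 m, N = 4070417.052 m.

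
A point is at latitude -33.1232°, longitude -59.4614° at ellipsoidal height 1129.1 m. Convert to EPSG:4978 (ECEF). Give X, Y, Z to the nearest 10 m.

X 2717400 m, Y -4606130 m, Z -3466030 m

WGS84: a = 6378137 m, e² = 0.006694380; N(φ) = a/√(1−e²sin²φ) = 6384521.291 m.
X = (N+h)·cosφ·cosλ = 2717401.858 m; Y = (N+h)·cosφ·sinλ = -4606134.122 m; Z = (N(1−e²)+h)·sinφ = -3466026.847 m.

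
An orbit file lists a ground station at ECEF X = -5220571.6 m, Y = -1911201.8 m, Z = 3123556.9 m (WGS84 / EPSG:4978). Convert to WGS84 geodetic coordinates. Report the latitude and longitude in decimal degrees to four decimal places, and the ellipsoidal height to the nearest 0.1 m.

λ = atan2(Y, X) = -159.89280034°; p = √(X²+Y²) = 5559411.9 m.
Bowring's method on WGS84 (a = 6378137 m, b = 6356752.314 m) gives φ = 29.49400020°, h = 3820.605 m.

lat 29.4940°, lon -159.8928°, h 3820.6 m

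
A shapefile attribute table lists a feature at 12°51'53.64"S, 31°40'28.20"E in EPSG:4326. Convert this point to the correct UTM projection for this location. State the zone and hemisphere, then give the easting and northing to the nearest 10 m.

Longitude 31.6745° lies in the 6° band [30°, 36°), giving zone 36; latitude is south of the equator, so 36S.
Zone 36 central meridian λ₀ = 6×36 − 183 = 33°; Δλ = -1.3255°.
Transverse Mercator on WGS84 with k₀ = 0.9996 gives E = 356171.986 m, N = 8577433.928 m.

Zone 36S: E 356170 m, N 8577430 m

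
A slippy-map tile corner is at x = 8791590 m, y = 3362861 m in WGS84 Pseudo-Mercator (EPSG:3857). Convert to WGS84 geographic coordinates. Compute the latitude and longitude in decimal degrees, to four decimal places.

R = 6378137 m. λ = x/R = 78.97619669°.
φ = 2·arctan(exp(y/R)) − 90° = 2·arctan(1.69426) − 90° = 28.89950122°.

lat 28.8995°, lon 78.9762°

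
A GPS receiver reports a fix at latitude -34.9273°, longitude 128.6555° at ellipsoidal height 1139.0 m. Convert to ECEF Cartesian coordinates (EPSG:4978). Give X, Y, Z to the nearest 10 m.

WGS84: a = 6378137 m, e² = 0.006694380; N(φ) = a/√(1−e²sin²φ) = 6385146.648 m.
X = (N+h)·cosφ·cosλ = -3270584.938 m; Y = (N+h)·cosφ·sinλ = 4088861.416 m; Z = (N(1−e²)+h)·sinφ = -3631909.363 m.

X -3270580 m, Y 4088860 m, Z -3631910 m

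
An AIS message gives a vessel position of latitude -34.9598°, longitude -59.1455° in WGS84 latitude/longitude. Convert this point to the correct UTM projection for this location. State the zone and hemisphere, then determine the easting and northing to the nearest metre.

Longitude -59.1455° lies in the 6° band [-60°, -54°), giving zone 21; latitude is south of the equator, so 21S.
Zone 21 central meridian λ₀ = 6×21 − 183 = -57°; Δλ = -2.1455°.
Transverse Mercator on WGS84 with k₀ = 0.9996 gives E = 304108.023 m, N = 6129312.775 m.

Zone 21S: E 304108 m, N 6129313 m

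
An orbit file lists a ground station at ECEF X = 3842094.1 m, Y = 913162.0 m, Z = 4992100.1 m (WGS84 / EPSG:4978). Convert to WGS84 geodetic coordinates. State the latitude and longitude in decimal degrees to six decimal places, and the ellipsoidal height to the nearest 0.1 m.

lat 51.840500°, lon 13.369601°, h 308.2 m

λ = atan2(Y, X) = 13.36960056°; p = √(X²+Y²) = 3949120.4 m.
Bowring's method on WGS84 (a = 6378137 m, b = 6356752.314 m) gives φ = 51.84049984°, h = 308.154 m.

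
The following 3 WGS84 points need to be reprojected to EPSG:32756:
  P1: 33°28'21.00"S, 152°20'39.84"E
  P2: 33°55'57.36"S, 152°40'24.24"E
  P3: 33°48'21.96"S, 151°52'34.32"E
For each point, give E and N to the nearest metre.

UTM zone 56S: λ₀ = 153°, k₀ = 0.9996.
P1 (-33.4725°, 152.3444°) → (439084.575, 6296137.450) m.
P2 (-33.9326°, 152.6734°) → (469815.336, 6245269.136) m.
P3 (-33.8061°, 151.8762°) → (395981.736, 6258775.315) m.

P1: E 439085 m, N 6296137 m; P2: E 469815 m, N 6245269 m; P3: E 395982 m, N 6258775 m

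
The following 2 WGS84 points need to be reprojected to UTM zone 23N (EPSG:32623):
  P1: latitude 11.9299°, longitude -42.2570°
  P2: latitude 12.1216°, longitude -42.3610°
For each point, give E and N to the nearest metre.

UTM zone 23N: λ₀ = -45°, k₀ = 0.9996.
P1 (11.9299°, -42.2570°) → (798782.515, 1320281.397) m.
P2 (12.1216°, -42.3610°) → (787242.973, 1341389.796) m.

P1: E 798783 m, N 1320281 m; P2: E 787243 m, N 1341390 m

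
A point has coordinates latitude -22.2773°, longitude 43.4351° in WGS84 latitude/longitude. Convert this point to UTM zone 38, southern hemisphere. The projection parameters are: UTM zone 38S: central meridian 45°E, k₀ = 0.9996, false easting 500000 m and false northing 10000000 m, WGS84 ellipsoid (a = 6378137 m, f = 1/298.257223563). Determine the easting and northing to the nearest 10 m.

E 338770 m, N 7535640 m

Zone 38 central meridian λ₀ = 6×38 − 183 = 45°; Δλ = -1.5649°.
Transverse Mercator on WGS84 with k₀ = 0.9996 gives E = 338771.240 m, N = 7535644.480 m.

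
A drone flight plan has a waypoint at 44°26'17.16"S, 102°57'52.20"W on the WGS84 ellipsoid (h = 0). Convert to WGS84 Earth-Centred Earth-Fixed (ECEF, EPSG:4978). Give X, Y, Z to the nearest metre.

WGS84: a = 6378137 m, e² = 0.006694380; N(φ) = a/√(1−e²sin²φ) = 6388627.890 m.
X = (N+h)·cosφ·cosλ = -1023366.204 m; Y = (N+h)·cosφ·sinλ = -4445250.023 m; Z = (N(1−e²)+h)·sinφ = -4442979.554 m.

X -1023366 m, Y -4445250 m, Z -4442980 m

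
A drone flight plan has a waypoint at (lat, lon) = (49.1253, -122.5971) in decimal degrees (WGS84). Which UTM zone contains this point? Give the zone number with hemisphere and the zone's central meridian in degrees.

Zone 10N, central meridian -123°

UTM zone = ⌊(λ + 180)/6⌋ + 1; -122.5971° ∈ [-126°, -120°) → zone 10.
Hemisphere: N (φ ≥ 0).
Central meridian λ₀ = 6×10 − 183 = -123°.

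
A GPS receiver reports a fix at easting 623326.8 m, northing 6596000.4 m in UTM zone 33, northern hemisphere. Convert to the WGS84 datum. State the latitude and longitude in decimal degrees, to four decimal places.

lat 59.4843°, lon 17.1775°

Zone 33N: λ₀ = 15°, k₀ = 0.9996, false easting 500000 m.
Meridian distance M = (N − FN)/k₀ = 6598639.9 m.
Inverse transverse Mercator on WGS84 gives φ = 59.48430014°, λ = 17.17750032°.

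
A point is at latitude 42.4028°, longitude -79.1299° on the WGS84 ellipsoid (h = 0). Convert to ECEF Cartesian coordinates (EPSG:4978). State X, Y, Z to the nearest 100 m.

WGS84: a = 6378137 m, e² = 0.006694380; N(φ) = a/√(1−e²sin²φ) = 6387867.228 m.
X = (N+h)·cosφ·cosλ = 889535.382 m; Y = (N+h)·cosφ·sinλ = -4632309.260 m; Z = (N(1−e²)+h)·sinφ = 4278748.033 m.

X 889500 m, Y -4632300 m, Z 4278700 m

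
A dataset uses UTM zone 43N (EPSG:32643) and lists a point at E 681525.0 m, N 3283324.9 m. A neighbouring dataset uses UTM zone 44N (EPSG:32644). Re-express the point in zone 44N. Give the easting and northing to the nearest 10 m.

E 100720 m, N 3288970 m

UTM 43N → geographic: φ = 29.66669966°, λ = 76.87569948°.
UTM 44N (λ₀ = 81°) forward: E = 100721.178 m, N = 3288974.477 m.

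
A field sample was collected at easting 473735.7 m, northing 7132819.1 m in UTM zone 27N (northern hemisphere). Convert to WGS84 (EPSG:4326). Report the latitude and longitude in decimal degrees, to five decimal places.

Zone 27N: λ₀ = -21°, k₀ = 0.9996, false easting 500000 m.
Meridian distance M = (N − FN)/k₀ = 7135673.4 m.
Inverse transverse Mercator on WGS84 gives φ = 64.32030027°, λ = -21.54320022°.

lat 64.32030°, lon -21.54320°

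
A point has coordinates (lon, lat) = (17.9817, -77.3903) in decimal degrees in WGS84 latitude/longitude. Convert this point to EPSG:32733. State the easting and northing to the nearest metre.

E 572635 m, N 1407827 m

Zone 33 central meridian λ₀ = 6×33 − 183 = 15°; Δλ = +2.9817°.
Transverse Mercator on WGS84 with k₀ = 0.9996 gives E = 572634.577 m, N = 1407826.906 m.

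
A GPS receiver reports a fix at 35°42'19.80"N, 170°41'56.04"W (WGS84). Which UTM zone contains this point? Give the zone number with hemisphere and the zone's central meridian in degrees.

UTM zone = ⌊(λ + 180)/6⌋ + 1; -170.6989° ∈ [-174°, -168°) → zone 2.
Hemisphere: N (φ ≥ 0).
Central meridian λ₀ = 6×2 − 183 = -171°.

Zone 2N, central meridian -171°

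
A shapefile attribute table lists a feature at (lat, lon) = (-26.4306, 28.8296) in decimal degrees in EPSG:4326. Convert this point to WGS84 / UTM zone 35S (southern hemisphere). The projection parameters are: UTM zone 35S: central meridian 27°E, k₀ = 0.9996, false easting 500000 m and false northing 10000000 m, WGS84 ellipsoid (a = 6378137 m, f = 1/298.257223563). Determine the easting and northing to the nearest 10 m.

E 682450 m, N 7075330 m

Zone 35 central meridian λ₀ = 6×35 − 183 = 27°; Δλ = +1.8296°.
Transverse Mercator on WGS84 with k₀ = 0.9996 gives E = 682448.271 m, N = 7075331.594 m.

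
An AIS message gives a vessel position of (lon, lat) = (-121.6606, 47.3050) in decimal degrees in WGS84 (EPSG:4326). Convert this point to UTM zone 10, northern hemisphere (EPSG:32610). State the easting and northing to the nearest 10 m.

Zone 10 central meridian λ₀ = 6×10 − 183 = -123°; Δλ = +1.3394°.
Transverse Mercator on WGS84 with k₀ = 0.9996 gives E = 601247.005 m, N = 5239928.422 m.

E 601250 m, N 5239930 m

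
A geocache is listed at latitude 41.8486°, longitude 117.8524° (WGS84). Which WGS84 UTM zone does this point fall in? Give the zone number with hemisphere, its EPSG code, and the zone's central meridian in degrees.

UTM zone = ⌊(λ + 180)/6⌋ + 1; 117.8524° ∈ [114°, 120°) → zone 50.
Hemisphere: N (φ ≥ 0).
Central meridian λ₀ = 6×50 − 183 = 117°.
EPSG code: 32650.

Zone 50N (EPSG:32650), central meridian 117°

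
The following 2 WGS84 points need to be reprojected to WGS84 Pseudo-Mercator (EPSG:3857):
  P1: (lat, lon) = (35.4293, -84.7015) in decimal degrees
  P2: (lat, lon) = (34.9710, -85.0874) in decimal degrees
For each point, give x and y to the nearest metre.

P1: x -9428928 m, y 4222375 m; P2: x -9471886 m, y 4159941 m

Web Mercator: x = R·λ, y = R·ln tan(π/4+φ/2), R = 6378137 m.
P1 (35.4293°, -84.7015°) → (-9428927.849, 4222375.425) m.
P2 (34.9710°, -85.0874°) → (-9471886.041, 4159940.858) m.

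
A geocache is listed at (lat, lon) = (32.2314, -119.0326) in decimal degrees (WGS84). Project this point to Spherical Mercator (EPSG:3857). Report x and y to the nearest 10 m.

Web Mercator is spherical with R = a = 6378137 m.
x = R·λ = 6378137 × -2.077510787 = -13250648.420 m.
y = R·ln tan(π/4 + φ/2) = 6378137 × 0.594801264 = 3793723.948 m.

x -13250650 m, y 3793720 m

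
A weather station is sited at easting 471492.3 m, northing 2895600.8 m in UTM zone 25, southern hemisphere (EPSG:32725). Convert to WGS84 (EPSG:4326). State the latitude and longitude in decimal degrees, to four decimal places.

Zone 25S: λ₀ = -33°, k₀ = 0.9996, false easting 500000 m, false northing 10000000 m.
Meridian distance M = (N − FN)/k₀ = -7107242.1 m.
Inverse transverse Mercator on WGS84 gives φ = -64.06510029°, λ = -33.58420031°.

lat -64.0651°, lon -33.5842°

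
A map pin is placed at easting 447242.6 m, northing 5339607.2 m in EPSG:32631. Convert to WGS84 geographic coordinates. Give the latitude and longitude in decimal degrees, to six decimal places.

lat 48.207500°, lon 2.289899°

Zone 31N: λ₀ = 3°, k₀ = 0.9996, false easting 500000 m.
Meridian distance M = (N − FN)/k₀ = 5341743.9 m.
Inverse transverse Mercator on WGS84 gives φ = 48.20750039°, λ = 2.28989939°.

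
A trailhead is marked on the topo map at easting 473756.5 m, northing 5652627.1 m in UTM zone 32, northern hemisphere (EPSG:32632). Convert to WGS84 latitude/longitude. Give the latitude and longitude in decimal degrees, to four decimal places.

Zone 32N: λ₀ = 9°, k₀ = 0.9996, false easting 500000 m.
Meridian distance M = (N − FN)/k₀ = 5654889.1 m.
Inverse transverse Mercator on WGS84 gives φ = 51.02459972°, λ = 8.62580054°.

lat 51.0246°, lon 8.6258°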